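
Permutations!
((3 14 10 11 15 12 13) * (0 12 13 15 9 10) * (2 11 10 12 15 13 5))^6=(0 12 5 3 11)(2 14 9 15 13)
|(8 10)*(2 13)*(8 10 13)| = 3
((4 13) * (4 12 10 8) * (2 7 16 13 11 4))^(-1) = (2 8 10 12 13 16 7)(4 11)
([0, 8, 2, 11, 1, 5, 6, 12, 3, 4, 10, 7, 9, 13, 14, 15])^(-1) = [0, 4, 2, 8, 9, 5, 6, 11, 1, 12, 10, 3, 7, 13, 14, 15]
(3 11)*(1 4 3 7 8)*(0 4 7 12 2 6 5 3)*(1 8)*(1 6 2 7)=(0 4)(3 11 12 7 6 5)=[4, 1, 2, 11, 0, 3, 5, 6, 8, 9, 10, 12, 7]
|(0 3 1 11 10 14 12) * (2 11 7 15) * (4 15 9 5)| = |(0 3 1 7 9 5 4 15 2 11 10 14 12)| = 13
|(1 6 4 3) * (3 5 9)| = |(1 6 4 5 9 3)| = 6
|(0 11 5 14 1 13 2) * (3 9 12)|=21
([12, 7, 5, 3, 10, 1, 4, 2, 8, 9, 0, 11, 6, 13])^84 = [10, 1, 2, 3, 6, 5, 12, 7, 8, 9, 4, 11, 0, 13]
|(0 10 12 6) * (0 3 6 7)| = |(0 10 12 7)(3 6)| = 4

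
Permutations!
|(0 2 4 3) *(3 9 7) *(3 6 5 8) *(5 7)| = 14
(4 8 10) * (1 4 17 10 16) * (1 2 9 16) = (1 4 8)(2 9 16)(10 17) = [0, 4, 9, 3, 8, 5, 6, 7, 1, 16, 17, 11, 12, 13, 14, 15, 2, 10]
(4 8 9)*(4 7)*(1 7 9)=(9)(1 7 4 8)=[0, 7, 2, 3, 8, 5, 6, 4, 1, 9]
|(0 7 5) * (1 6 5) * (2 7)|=6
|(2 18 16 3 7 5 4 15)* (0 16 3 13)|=21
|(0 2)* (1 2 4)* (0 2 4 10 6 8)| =|(0 10 6 8)(1 4)| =4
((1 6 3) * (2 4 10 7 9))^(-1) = ((1 6 3)(2 4 10 7 9))^(-1) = (1 3 6)(2 9 7 10 4)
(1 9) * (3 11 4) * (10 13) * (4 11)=(1 9)(3 4)(10 13)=[0, 9, 2, 4, 3, 5, 6, 7, 8, 1, 13, 11, 12, 10]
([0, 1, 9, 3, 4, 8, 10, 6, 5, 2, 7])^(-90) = (10)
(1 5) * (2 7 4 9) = (1 5)(2 7 4 9) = [0, 5, 7, 3, 9, 1, 6, 4, 8, 2]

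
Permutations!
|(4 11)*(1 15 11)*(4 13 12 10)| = 7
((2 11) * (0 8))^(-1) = ((0 8)(2 11))^(-1) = (0 8)(2 11)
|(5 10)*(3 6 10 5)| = 3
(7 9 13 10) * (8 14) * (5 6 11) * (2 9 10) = (2 9 13)(5 6 11)(7 10)(8 14) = [0, 1, 9, 3, 4, 6, 11, 10, 14, 13, 7, 5, 12, 2, 8]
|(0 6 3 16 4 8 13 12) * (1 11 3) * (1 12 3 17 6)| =|(0 1 11 17 6 12)(3 16 4 8 13)| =30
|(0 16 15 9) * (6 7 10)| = |(0 16 15 9)(6 7 10)| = 12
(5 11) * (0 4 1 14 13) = (0 4 1 14 13)(5 11) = [4, 14, 2, 3, 1, 11, 6, 7, 8, 9, 10, 5, 12, 0, 13]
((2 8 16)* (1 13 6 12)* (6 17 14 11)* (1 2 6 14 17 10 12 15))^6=((17)(1 13 10 12 2 8 16 6 15)(11 14))^6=(17)(1 16 12)(2 13 6)(8 10 15)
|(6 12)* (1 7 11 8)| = |(1 7 11 8)(6 12)| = 4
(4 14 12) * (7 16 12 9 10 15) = [0, 1, 2, 3, 14, 5, 6, 16, 8, 10, 15, 11, 4, 13, 9, 7, 12] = (4 14 9 10 15 7 16 12)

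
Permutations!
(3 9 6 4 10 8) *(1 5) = (1 5)(3 9 6 4 10 8) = [0, 5, 2, 9, 10, 1, 4, 7, 3, 6, 8]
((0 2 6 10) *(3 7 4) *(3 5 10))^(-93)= ((0 2 6 3 7 4 5 10))^(-93)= (0 3 5 2 7 10 6 4)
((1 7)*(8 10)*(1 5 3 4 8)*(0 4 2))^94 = (0 1 2 10 3 8 5 4 7)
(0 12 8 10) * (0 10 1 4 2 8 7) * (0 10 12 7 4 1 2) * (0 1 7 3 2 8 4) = (0 3 2 4 1 7 10 12) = [3, 7, 4, 2, 1, 5, 6, 10, 8, 9, 12, 11, 0]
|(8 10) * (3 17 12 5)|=|(3 17 12 5)(8 10)|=4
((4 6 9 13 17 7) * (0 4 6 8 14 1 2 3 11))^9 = (0 4 8 14 1 2 3 11)(6 7 17 13 9)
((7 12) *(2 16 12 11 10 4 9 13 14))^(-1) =((2 16 12 7 11 10 4 9 13 14))^(-1) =(2 14 13 9 4 10 11 7 12 16)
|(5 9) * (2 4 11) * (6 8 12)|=|(2 4 11)(5 9)(6 8 12)|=6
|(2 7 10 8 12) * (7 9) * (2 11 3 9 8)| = |(2 8 12 11 3 9 7 10)| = 8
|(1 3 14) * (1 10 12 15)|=6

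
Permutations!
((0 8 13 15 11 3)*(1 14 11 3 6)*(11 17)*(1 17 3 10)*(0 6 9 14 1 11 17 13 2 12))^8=(17)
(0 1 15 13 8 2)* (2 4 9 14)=(0 1 15 13 8 4 9 14 2)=[1, 15, 0, 3, 9, 5, 6, 7, 4, 14, 10, 11, 12, 8, 2, 13]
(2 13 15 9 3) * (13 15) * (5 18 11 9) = [0, 1, 15, 2, 4, 18, 6, 7, 8, 3, 10, 9, 12, 13, 14, 5, 16, 17, 11] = (2 15 5 18 11 9 3)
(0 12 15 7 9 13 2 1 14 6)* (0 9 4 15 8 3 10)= (0 12 8 3 10)(1 14 6 9 13 2)(4 15 7)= [12, 14, 1, 10, 15, 5, 9, 4, 3, 13, 0, 11, 8, 2, 6, 7]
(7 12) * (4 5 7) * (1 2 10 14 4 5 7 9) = (1 2 10 14 4 7 12 5 9) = [0, 2, 10, 3, 7, 9, 6, 12, 8, 1, 14, 11, 5, 13, 4]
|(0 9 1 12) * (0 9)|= |(1 12 9)|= 3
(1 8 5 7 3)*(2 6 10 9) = (1 8 5 7 3)(2 6 10 9) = [0, 8, 6, 1, 4, 7, 10, 3, 5, 2, 9]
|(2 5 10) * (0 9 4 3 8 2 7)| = |(0 9 4 3 8 2 5 10 7)| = 9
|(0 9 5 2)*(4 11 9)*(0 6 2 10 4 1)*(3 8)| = 10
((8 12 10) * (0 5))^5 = ((0 5)(8 12 10))^5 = (0 5)(8 10 12)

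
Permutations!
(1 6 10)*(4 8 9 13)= (1 6 10)(4 8 9 13)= [0, 6, 2, 3, 8, 5, 10, 7, 9, 13, 1, 11, 12, 4]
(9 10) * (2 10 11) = (2 10 9 11) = [0, 1, 10, 3, 4, 5, 6, 7, 8, 11, 9, 2]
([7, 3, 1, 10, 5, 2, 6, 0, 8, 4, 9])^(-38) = [0, 4, 9, 5, 3, 10, 6, 7, 8, 1, 2]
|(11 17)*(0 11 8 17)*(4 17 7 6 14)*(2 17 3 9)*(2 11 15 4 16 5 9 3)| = 13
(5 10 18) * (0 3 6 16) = (0 3 6 16)(5 10 18) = [3, 1, 2, 6, 4, 10, 16, 7, 8, 9, 18, 11, 12, 13, 14, 15, 0, 17, 5]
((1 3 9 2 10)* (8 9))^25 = (1 3 8 9 2 10)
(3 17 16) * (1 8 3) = (1 8 3 17 16) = [0, 8, 2, 17, 4, 5, 6, 7, 3, 9, 10, 11, 12, 13, 14, 15, 1, 16]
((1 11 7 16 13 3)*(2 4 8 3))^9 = ((1 11 7 16 13 2 4 8 3))^9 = (16)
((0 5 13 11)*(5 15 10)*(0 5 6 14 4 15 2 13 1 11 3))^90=((0 2 13 3)(1 11 5)(4 15 10 6 14))^90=(15)(0 13)(2 3)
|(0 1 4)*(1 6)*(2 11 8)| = 12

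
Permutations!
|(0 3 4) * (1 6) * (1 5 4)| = 6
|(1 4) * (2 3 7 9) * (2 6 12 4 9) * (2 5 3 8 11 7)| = |(1 9 6 12 4)(2 8 11 7 5 3)| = 30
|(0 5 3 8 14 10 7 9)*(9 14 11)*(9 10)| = |(0 5 3 8 11 10 7 14 9)| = 9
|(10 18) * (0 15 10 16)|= |(0 15 10 18 16)|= 5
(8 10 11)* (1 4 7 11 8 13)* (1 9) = (1 4 7 11 13 9)(8 10) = [0, 4, 2, 3, 7, 5, 6, 11, 10, 1, 8, 13, 12, 9]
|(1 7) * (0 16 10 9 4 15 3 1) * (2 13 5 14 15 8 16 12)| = |(0 12 2 13 5 14 15 3 1 7)(4 8 16 10 9)| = 10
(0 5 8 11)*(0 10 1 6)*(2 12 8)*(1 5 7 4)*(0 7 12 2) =[12, 6, 2, 3, 1, 0, 7, 4, 11, 9, 5, 10, 8] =(0 12 8 11 10 5)(1 6 7 4)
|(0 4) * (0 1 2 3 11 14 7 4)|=7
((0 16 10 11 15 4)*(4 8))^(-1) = ((0 16 10 11 15 8 4))^(-1) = (0 4 8 15 11 10 16)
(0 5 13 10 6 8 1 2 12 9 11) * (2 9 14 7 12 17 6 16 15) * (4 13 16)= (0 5 16 15 2 17 6 8 1 9 11)(4 13 10)(7 12 14)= [5, 9, 17, 3, 13, 16, 8, 12, 1, 11, 4, 0, 14, 10, 7, 2, 15, 6]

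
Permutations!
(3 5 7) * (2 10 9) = (2 10 9)(3 5 7) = [0, 1, 10, 5, 4, 7, 6, 3, 8, 2, 9]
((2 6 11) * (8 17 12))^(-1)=((2 6 11)(8 17 12))^(-1)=(2 11 6)(8 12 17)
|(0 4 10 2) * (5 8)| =|(0 4 10 2)(5 8)| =4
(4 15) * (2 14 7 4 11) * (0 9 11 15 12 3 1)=(15)(0 9 11 2 14 7 4 12 3 1)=[9, 0, 14, 1, 12, 5, 6, 4, 8, 11, 10, 2, 3, 13, 7, 15]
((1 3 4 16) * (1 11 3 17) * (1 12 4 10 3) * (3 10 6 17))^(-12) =((1 3 6 17 12 4 16 11))^(-12) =(1 12)(3 4)(6 16)(11 17)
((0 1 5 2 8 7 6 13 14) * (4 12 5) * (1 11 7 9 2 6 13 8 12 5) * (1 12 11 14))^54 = (14)(1 8 7 5 2)(4 9 13 6 11)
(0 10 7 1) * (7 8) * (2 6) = [10, 0, 6, 3, 4, 5, 2, 1, 7, 9, 8] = (0 10 8 7 1)(2 6)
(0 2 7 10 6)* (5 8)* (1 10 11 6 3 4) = (0 2 7 11 6)(1 10 3 4)(5 8) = [2, 10, 7, 4, 1, 8, 0, 11, 5, 9, 3, 6]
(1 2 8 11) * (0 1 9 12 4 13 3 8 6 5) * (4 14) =[1, 2, 6, 8, 13, 0, 5, 7, 11, 12, 10, 9, 14, 3, 4] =(0 1 2 6 5)(3 8 11 9 12 14 4 13)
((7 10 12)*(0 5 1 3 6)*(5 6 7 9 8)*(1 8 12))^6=((0 6)(1 3 7 10)(5 8)(9 12))^6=(12)(1 7)(3 10)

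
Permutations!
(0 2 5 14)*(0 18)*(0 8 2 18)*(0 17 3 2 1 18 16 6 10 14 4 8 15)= (0 16 6 10 14 17 3 2 5 4 8 1 18 15)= [16, 18, 5, 2, 8, 4, 10, 7, 1, 9, 14, 11, 12, 13, 17, 0, 6, 3, 15]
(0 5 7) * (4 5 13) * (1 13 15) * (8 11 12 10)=[15, 13, 2, 3, 5, 7, 6, 0, 11, 9, 8, 12, 10, 4, 14, 1]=(0 15 1 13 4 5 7)(8 11 12 10)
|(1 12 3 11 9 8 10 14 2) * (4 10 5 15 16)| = 13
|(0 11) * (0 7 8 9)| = 5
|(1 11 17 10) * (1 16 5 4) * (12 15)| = 14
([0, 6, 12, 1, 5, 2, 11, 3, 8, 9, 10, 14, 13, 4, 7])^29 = (1 3 7 14 11 6)(2 5 4 13 12)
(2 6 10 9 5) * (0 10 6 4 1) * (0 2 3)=[10, 2, 4, 0, 1, 3, 6, 7, 8, 5, 9]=(0 10 9 5 3)(1 2 4)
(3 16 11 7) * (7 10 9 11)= (3 16 7)(9 11 10)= [0, 1, 2, 16, 4, 5, 6, 3, 8, 11, 9, 10, 12, 13, 14, 15, 7]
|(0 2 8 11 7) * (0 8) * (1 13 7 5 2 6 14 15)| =11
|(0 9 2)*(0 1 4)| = 5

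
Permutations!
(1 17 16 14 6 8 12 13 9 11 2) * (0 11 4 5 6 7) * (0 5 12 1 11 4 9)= (0 4 12 13)(1 17 16 14 7 5 6 8)(2 11)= [4, 17, 11, 3, 12, 6, 8, 5, 1, 9, 10, 2, 13, 0, 7, 15, 14, 16]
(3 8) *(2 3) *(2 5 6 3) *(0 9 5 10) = (0 9 5 6 3 8 10) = [9, 1, 2, 8, 4, 6, 3, 7, 10, 5, 0]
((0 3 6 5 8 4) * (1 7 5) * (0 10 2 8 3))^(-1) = (1 6 3 5 7)(2 10 4 8)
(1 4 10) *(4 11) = (1 11 4 10) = [0, 11, 2, 3, 10, 5, 6, 7, 8, 9, 1, 4]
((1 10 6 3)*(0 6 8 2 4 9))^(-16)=(0 3 10 2 9 6 1 8 4)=((0 6 3 1 10 8 2 4 9))^(-16)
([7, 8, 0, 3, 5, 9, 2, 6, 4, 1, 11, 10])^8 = [0, 5, 2, 3, 1, 8, 6, 7, 9, 4, 10, 11]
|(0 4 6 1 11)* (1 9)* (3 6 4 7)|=|(0 7 3 6 9 1 11)|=7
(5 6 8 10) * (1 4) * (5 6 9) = (1 4)(5 9)(6 8 10) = [0, 4, 2, 3, 1, 9, 8, 7, 10, 5, 6]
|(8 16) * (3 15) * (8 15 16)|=3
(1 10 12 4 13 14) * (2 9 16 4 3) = [0, 10, 9, 2, 13, 5, 6, 7, 8, 16, 12, 11, 3, 14, 1, 15, 4] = (1 10 12 3 2 9 16 4 13 14)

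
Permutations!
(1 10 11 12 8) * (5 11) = (1 10 5 11 12 8) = [0, 10, 2, 3, 4, 11, 6, 7, 1, 9, 5, 12, 8]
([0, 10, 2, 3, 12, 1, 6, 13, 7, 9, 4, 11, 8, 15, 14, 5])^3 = (1 12 13)(4 7 5)(8 15 10)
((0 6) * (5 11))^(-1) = (0 6)(5 11)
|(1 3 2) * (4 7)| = |(1 3 2)(4 7)| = 6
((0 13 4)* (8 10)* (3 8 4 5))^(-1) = (0 4 10 8 3 5 13)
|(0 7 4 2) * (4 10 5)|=|(0 7 10 5 4 2)|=6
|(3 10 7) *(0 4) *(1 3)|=|(0 4)(1 3 10 7)|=4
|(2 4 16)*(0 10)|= 6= |(0 10)(2 4 16)|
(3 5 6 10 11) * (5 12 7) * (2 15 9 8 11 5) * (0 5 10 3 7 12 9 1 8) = [5, 8, 15, 9, 4, 6, 3, 2, 11, 0, 10, 7, 12, 13, 14, 1] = (0 5 6 3 9)(1 8 11 7 2 15)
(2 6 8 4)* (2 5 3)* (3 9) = (2 6 8 4 5 9 3) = [0, 1, 6, 2, 5, 9, 8, 7, 4, 3]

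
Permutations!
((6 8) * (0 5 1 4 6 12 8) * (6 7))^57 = (0 4)(1 6)(5 7)(8 12) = ((0 5 1 4 7 6)(8 12))^57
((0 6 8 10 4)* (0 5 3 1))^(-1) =(0 1 3 5 4 10 8 6)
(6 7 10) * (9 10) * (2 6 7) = (2 6)(7 9 10) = [0, 1, 6, 3, 4, 5, 2, 9, 8, 10, 7]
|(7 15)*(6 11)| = 2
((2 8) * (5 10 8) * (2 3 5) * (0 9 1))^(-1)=((0 9 1)(3 5 10 8))^(-1)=(0 1 9)(3 8 10 5)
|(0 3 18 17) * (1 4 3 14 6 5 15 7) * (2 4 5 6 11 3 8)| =12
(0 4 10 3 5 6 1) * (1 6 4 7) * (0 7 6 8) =[6, 7, 2, 5, 10, 4, 8, 1, 0, 9, 3] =(0 6 8)(1 7)(3 5 4 10)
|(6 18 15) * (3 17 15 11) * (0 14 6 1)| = |(0 14 6 18 11 3 17 15 1)| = 9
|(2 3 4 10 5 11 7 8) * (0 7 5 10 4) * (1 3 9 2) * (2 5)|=|(0 7 8 1 3)(2 9 5 11)|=20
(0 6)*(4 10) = [6, 1, 2, 3, 10, 5, 0, 7, 8, 9, 4] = (0 6)(4 10)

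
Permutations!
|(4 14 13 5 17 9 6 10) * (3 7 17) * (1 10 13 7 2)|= 12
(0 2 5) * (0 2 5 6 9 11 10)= [5, 1, 6, 3, 4, 2, 9, 7, 8, 11, 0, 10]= (0 5 2 6 9 11 10)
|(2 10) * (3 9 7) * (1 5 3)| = 10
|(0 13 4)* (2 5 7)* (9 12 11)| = |(0 13 4)(2 5 7)(9 12 11)| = 3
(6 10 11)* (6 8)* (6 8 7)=(6 10 11 7)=[0, 1, 2, 3, 4, 5, 10, 6, 8, 9, 11, 7]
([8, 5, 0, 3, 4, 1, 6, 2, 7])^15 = (0 2 7 8)(1 5)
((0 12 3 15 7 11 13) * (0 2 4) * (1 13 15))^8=(0 12 3 1 13 2 4)(7 15 11)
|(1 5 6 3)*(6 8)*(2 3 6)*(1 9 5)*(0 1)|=|(0 1)(2 3 9 5 8)|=10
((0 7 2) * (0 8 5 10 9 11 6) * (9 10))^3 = ((0 7 2 8 5 9 11 6))^3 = (0 8 11 7 5 6 2 9)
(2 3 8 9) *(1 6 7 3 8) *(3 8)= (1 6 7 8 9 2 3)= [0, 6, 3, 1, 4, 5, 7, 8, 9, 2]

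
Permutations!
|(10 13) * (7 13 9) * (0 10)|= 5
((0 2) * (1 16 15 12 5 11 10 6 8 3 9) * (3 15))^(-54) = ((0 2)(1 16 3 9)(5 11 10 6 8 15 12))^(-54) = (1 3)(5 10 8 12 11 6 15)(9 16)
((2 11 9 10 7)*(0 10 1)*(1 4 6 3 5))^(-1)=((0 10 7 2 11 9 4 6 3 5 1))^(-1)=(0 1 5 3 6 4 9 11 2 7 10)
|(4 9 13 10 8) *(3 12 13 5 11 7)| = |(3 12 13 10 8 4 9 5 11 7)| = 10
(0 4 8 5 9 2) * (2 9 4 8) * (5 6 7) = [8, 1, 0, 3, 2, 4, 7, 5, 6, 9] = (9)(0 8 6 7 5 4 2)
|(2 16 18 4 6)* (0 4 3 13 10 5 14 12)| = 12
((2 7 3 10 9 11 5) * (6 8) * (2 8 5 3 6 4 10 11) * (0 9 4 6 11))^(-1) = (0 3 11 7 2 9)(4 10)(5 6 8)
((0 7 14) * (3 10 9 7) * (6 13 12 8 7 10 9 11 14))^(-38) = ((0 3 9 10 11 14)(6 13 12 8 7))^(-38) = (0 11 9)(3 14 10)(6 12 7 13 8)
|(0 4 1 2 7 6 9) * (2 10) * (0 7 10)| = 6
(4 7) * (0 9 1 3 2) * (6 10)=[9, 3, 0, 2, 7, 5, 10, 4, 8, 1, 6]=(0 9 1 3 2)(4 7)(6 10)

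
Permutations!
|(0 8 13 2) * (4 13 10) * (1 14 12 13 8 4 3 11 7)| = 12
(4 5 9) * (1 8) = (1 8)(4 5 9) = [0, 8, 2, 3, 5, 9, 6, 7, 1, 4]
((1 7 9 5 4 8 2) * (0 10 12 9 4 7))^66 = ((0 10 12 9 5 7 4 8 2 1))^66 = (0 4 12 2 5)(1 7 10 8 9)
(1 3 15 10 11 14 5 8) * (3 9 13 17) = [0, 9, 2, 15, 4, 8, 6, 7, 1, 13, 11, 14, 12, 17, 5, 10, 16, 3] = (1 9 13 17 3 15 10 11 14 5 8)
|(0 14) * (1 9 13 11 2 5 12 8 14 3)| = |(0 3 1 9 13 11 2 5 12 8 14)| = 11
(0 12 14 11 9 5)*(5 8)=(0 12 14 11 9 8 5)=[12, 1, 2, 3, 4, 0, 6, 7, 5, 8, 10, 9, 14, 13, 11]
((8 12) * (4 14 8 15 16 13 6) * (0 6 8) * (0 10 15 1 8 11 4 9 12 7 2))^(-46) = ((0 6 9 12 1 8 7 2)(4 14 10 15 16 13 11))^(-46) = (0 9 1 7)(2 6 12 8)(4 15 11 10 13 14 16)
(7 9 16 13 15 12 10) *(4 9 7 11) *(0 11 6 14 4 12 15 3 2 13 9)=(0 11 12 10 6 14 4)(2 13 3)(9 16)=[11, 1, 13, 2, 0, 5, 14, 7, 8, 16, 6, 12, 10, 3, 4, 15, 9]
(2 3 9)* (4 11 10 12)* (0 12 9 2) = (0 12 4 11 10 9)(2 3) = [12, 1, 3, 2, 11, 5, 6, 7, 8, 0, 9, 10, 4]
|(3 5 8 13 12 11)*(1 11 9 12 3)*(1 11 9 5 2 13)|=|(1 9 12 5 8)(2 13 3)|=15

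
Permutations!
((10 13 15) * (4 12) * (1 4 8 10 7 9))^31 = (1 10 9 8 7 12 15 4 13)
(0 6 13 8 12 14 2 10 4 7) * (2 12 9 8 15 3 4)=(0 6 13 15 3 4 7)(2 10)(8 9)(12 14)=[6, 1, 10, 4, 7, 5, 13, 0, 9, 8, 2, 11, 14, 15, 12, 3]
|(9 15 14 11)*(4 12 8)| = 12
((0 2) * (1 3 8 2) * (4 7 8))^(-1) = ((0 1 3 4 7 8 2))^(-1) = (0 2 8 7 4 3 1)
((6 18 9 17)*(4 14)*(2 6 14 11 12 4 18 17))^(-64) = ((2 6 17 14 18 9)(4 11 12))^(-64) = (2 17 18)(4 12 11)(6 14 9)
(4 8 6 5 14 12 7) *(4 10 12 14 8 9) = (14)(4 9)(5 8 6)(7 10 12) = [0, 1, 2, 3, 9, 8, 5, 10, 6, 4, 12, 11, 7, 13, 14]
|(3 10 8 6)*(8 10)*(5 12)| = |(3 8 6)(5 12)| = 6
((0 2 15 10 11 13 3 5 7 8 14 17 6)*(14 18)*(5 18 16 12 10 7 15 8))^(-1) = ((0 2 8 16 12 10 11 13 3 18 14 17 6)(5 15 7))^(-1) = (0 6 17 14 18 3 13 11 10 12 16 8 2)(5 7 15)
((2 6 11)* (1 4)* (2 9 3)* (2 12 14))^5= (1 4)(2 12 9 6 14 3 11)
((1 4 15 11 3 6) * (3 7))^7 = ((1 4 15 11 7 3 6))^7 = (15)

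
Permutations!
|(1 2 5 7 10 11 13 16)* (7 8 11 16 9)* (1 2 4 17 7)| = |(1 4 17 7 10 16 2 5 8 11 13 9)| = 12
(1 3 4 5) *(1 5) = (5)(1 3 4) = [0, 3, 2, 4, 1, 5]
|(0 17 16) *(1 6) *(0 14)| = |(0 17 16 14)(1 6)| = 4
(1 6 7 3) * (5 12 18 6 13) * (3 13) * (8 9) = (1 3)(5 12 18 6 7 13)(8 9) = [0, 3, 2, 1, 4, 12, 7, 13, 9, 8, 10, 11, 18, 5, 14, 15, 16, 17, 6]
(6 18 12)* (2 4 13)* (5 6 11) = (2 4 13)(5 6 18 12 11) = [0, 1, 4, 3, 13, 6, 18, 7, 8, 9, 10, 5, 11, 2, 14, 15, 16, 17, 12]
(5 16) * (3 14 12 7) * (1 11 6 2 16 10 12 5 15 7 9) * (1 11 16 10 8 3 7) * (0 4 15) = [4, 16, 10, 14, 15, 8, 2, 7, 3, 11, 12, 6, 9, 13, 5, 1, 0] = (0 4 15 1 16)(2 10 12 9 11 6)(3 14 5 8)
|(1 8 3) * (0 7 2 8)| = 6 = |(0 7 2 8 3 1)|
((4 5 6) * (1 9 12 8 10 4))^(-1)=(1 6 5 4 10 8 12 9)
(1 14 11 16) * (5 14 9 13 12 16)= (1 9 13 12 16)(5 14 11)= [0, 9, 2, 3, 4, 14, 6, 7, 8, 13, 10, 5, 16, 12, 11, 15, 1]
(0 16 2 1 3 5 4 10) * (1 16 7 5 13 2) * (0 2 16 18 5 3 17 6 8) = (0 7 3 13 16 1 17 6 8)(2 18 5 4 10) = [7, 17, 18, 13, 10, 4, 8, 3, 0, 9, 2, 11, 12, 16, 14, 15, 1, 6, 5]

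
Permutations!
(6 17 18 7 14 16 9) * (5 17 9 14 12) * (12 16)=[0, 1, 2, 3, 4, 17, 9, 16, 8, 6, 10, 11, 5, 13, 12, 15, 14, 18, 7]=(5 17 18 7 16 14 12)(6 9)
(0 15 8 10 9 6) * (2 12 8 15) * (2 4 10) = [4, 1, 12, 3, 10, 5, 0, 7, 2, 6, 9, 11, 8, 13, 14, 15] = (15)(0 4 10 9 6)(2 12 8)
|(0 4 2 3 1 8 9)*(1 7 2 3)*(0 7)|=15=|(0 4 3)(1 8 9 7 2)|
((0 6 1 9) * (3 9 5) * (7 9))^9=(0 1 3 9 6 5 7)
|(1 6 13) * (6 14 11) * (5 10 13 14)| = 12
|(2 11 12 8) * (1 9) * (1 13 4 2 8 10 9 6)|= |(1 6)(2 11 12 10 9 13 4)|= 14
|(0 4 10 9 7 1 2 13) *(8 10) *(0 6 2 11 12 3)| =30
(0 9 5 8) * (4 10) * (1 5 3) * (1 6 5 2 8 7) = (0 9 3 6 5 7 1 2 8)(4 10) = [9, 2, 8, 6, 10, 7, 5, 1, 0, 3, 4]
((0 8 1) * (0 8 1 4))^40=(8)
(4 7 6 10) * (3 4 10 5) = (10)(3 4 7 6 5) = [0, 1, 2, 4, 7, 3, 5, 6, 8, 9, 10]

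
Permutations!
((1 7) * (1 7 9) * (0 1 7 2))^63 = (0 7 1 2 9)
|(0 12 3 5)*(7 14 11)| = |(0 12 3 5)(7 14 11)| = 12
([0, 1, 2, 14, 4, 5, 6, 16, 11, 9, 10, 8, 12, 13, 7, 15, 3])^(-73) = (3 16 7 14)(8 11)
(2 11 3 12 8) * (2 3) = (2 11)(3 12 8) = [0, 1, 11, 12, 4, 5, 6, 7, 3, 9, 10, 2, 8]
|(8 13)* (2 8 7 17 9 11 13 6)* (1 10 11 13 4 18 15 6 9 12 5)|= 15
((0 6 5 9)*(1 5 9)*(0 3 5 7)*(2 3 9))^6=((9)(0 6 2 3 5 1 7))^6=(9)(0 7 1 5 3 2 6)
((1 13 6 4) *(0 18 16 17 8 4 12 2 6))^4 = (0 8)(1 16)(2 6 12)(4 18)(13 17)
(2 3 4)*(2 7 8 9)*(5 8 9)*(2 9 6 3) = (9)(3 4 7 6)(5 8) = [0, 1, 2, 4, 7, 8, 3, 6, 5, 9]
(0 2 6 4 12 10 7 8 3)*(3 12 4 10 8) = (0 2 6 10 7 3)(8 12) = [2, 1, 6, 0, 4, 5, 10, 3, 12, 9, 7, 11, 8]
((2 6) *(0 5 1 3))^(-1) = (0 3 1 5)(2 6)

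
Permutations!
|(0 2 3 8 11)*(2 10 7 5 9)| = 9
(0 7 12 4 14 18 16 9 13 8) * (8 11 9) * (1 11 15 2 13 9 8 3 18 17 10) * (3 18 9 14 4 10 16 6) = (0 7 12 10 1 11 8)(2 13 15)(3 9 14 17 16 18 6) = [7, 11, 13, 9, 4, 5, 3, 12, 0, 14, 1, 8, 10, 15, 17, 2, 18, 16, 6]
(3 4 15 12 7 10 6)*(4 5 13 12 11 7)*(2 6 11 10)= (2 6 3 5 13 12 4 15 10 11 7)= [0, 1, 6, 5, 15, 13, 3, 2, 8, 9, 11, 7, 4, 12, 14, 10]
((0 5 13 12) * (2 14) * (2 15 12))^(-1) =((0 5 13 2 14 15 12))^(-1) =(0 12 15 14 2 13 5)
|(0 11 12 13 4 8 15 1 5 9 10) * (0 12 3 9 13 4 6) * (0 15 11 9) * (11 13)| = |(0 9 10 12 4 8 13 6 15 1 5 11 3)| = 13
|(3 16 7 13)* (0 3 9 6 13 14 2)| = 6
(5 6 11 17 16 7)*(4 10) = (4 10)(5 6 11 17 16 7) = [0, 1, 2, 3, 10, 6, 11, 5, 8, 9, 4, 17, 12, 13, 14, 15, 7, 16]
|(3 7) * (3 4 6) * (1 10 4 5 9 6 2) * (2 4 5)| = 8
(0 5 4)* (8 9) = [5, 1, 2, 3, 0, 4, 6, 7, 9, 8] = (0 5 4)(8 9)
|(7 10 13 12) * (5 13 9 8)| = |(5 13 12 7 10 9 8)| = 7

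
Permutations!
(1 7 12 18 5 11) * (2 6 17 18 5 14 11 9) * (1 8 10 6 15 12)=(1 7)(2 15 12 5 9)(6 17 18 14 11 8 10)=[0, 7, 15, 3, 4, 9, 17, 1, 10, 2, 6, 8, 5, 13, 11, 12, 16, 18, 14]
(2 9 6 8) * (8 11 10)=(2 9 6 11 10 8)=[0, 1, 9, 3, 4, 5, 11, 7, 2, 6, 8, 10]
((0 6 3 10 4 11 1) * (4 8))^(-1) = (0 1 11 4 8 10 3 6) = ((0 6 3 10 8 4 11 1))^(-1)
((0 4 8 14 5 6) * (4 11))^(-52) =(0 14 11 5 4 6 8)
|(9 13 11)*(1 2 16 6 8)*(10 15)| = 30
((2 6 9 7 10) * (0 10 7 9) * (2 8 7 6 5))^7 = (0 8 6 10 7)(2 5) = ((0 10 8 7 6)(2 5))^7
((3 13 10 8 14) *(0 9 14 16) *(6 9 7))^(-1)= ((0 7 6 9 14 3 13 10 8 16))^(-1)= (0 16 8 10 13 3 14 9 6 7)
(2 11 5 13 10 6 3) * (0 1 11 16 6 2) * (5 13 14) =(0 1 11 13 10 2 16 6 3)(5 14) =[1, 11, 16, 0, 4, 14, 3, 7, 8, 9, 2, 13, 12, 10, 5, 15, 6]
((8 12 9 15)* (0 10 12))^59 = (0 8 15 9 12 10)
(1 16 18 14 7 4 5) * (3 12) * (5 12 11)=(1 16 18 14 7 4 12 3 11 5)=[0, 16, 2, 11, 12, 1, 6, 4, 8, 9, 10, 5, 3, 13, 7, 15, 18, 17, 14]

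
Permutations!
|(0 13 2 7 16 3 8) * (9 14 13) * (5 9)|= 10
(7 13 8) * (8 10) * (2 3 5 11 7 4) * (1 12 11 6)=[0, 12, 3, 5, 2, 6, 1, 13, 4, 9, 8, 7, 11, 10]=(1 12 11 7 13 10 8 4 2 3 5 6)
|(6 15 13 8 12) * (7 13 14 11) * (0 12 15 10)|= |(0 12 6 10)(7 13 8 15 14 11)|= 12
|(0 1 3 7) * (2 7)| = 5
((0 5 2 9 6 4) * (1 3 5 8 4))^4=(0 8 4)(1 9 5)(2 3 6)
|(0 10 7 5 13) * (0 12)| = 6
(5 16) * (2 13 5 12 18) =(2 13 5 16 12 18) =[0, 1, 13, 3, 4, 16, 6, 7, 8, 9, 10, 11, 18, 5, 14, 15, 12, 17, 2]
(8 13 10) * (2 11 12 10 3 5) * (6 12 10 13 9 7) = (2 11 10 8 9 7 6 12 13 3 5) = [0, 1, 11, 5, 4, 2, 12, 6, 9, 7, 8, 10, 13, 3]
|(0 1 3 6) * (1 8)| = |(0 8 1 3 6)| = 5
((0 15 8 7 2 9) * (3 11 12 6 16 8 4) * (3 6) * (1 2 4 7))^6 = (0 8 7 2 6)(1 4 9 16 15)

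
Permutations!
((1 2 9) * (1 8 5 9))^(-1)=(1 2)(5 8 9)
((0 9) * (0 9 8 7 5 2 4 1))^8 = (9)(0 8 7 5 2 4 1)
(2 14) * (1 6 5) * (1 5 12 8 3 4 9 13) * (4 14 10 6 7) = [0, 7, 10, 14, 9, 5, 12, 4, 3, 13, 6, 11, 8, 1, 2] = (1 7 4 9 13)(2 10 6 12 8 3 14)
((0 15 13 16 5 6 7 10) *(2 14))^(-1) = (0 10 7 6 5 16 13 15)(2 14)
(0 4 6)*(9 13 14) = [4, 1, 2, 3, 6, 5, 0, 7, 8, 13, 10, 11, 12, 14, 9] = (0 4 6)(9 13 14)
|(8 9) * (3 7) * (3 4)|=6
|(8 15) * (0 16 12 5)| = 4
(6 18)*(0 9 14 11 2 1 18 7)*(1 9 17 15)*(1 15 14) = (0 17 14 11 2 9 1 18 6 7) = [17, 18, 9, 3, 4, 5, 7, 0, 8, 1, 10, 2, 12, 13, 11, 15, 16, 14, 6]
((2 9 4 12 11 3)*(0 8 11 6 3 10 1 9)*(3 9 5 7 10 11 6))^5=(0 12 6 2 4 8 3 9)(1 5 7 10)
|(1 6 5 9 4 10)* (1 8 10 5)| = 6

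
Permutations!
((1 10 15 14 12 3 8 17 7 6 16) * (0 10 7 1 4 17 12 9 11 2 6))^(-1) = (0 7 1 17 4 16 6 2 11 9 14 15 10)(3 12 8)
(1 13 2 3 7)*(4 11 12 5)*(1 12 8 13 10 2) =[0, 10, 3, 7, 11, 4, 6, 12, 13, 9, 2, 8, 5, 1] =(1 10 2 3 7 12 5 4 11 8 13)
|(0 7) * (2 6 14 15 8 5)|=|(0 7)(2 6 14 15 8 5)|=6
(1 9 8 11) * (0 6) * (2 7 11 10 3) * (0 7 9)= (0 6 7 11 1)(2 9 8 10 3)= [6, 0, 9, 2, 4, 5, 7, 11, 10, 8, 3, 1]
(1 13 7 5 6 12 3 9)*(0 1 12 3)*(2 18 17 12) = (0 1 13 7 5 6 3 9 2 18 17 12) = [1, 13, 18, 9, 4, 6, 3, 5, 8, 2, 10, 11, 0, 7, 14, 15, 16, 12, 17]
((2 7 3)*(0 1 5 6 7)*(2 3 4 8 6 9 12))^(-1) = (0 2 12 9 5 1)(4 7 6 8)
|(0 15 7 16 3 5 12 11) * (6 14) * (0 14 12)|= 12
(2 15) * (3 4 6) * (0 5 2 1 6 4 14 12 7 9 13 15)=(0 5 2)(1 6 3 14 12 7 9 13 15)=[5, 6, 0, 14, 4, 2, 3, 9, 8, 13, 10, 11, 7, 15, 12, 1]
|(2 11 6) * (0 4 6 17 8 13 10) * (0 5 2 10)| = 10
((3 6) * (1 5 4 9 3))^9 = (1 9)(3 5)(4 6)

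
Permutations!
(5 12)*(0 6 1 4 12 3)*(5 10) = (0 6 1 4 12 10 5 3) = [6, 4, 2, 0, 12, 3, 1, 7, 8, 9, 5, 11, 10]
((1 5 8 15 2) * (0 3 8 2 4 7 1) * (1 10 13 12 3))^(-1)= (0 2 5 1)(3 12 13 10 7 4 15 8)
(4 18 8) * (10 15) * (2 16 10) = [0, 1, 16, 3, 18, 5, 6, 7, 4, 9, 15, 11, 12, 13, 14, 2, 10, 17, 8] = (2 16 10 15)(4 18 8)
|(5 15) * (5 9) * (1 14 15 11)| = 6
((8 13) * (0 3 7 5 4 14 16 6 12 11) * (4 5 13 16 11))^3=(0 13 6 14 3 8 12 11 7 16 4)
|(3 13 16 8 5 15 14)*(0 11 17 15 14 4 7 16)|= 12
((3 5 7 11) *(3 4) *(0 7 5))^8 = ((0 7 11 4 3))^8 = (0 4 7 3 11)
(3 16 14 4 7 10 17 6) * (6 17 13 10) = [0, 1, 2, 16, 7, 5, 3, 6, 8, 9, 13, 11, 12, 10, 4, 15, 14, 17] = (17)(3 16 14 4 7 6)(10 13)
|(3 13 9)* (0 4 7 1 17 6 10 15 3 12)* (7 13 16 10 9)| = 36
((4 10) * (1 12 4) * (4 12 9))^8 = (12)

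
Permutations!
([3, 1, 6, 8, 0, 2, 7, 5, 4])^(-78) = [8, 1, 7, 4, 3, 6, 5, 2, 0]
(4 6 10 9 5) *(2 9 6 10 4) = (2 9 5)(4 10 6) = [0, 1, 9, 3, 10, 2, 4, 7, 8, 5, 6]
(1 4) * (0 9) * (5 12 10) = (0 9)(1 4)(5 12 10) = [9, 4, 2, 3, 1, 12, 6, 7, 8, 0, 5, 11, 10]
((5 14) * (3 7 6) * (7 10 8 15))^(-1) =((3 10 8 15 7 6)(5 14))^(-1) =(3 6 7 15 8 10)(5 14)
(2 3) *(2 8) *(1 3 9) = (1 3 8 2 9) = [0, 3, 9, 8, 4, 5, 6, 7, 2, 1]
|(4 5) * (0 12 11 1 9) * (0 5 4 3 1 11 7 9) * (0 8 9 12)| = 10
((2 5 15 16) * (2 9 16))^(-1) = ((2 5 15)(9 16))^(-1) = (2 15 5)(9 16)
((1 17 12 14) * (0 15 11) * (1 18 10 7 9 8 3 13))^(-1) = (0 11 15)(1 13 3 8 9 7 10 18 14 12 17)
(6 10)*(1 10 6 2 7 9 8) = (1 10 2 7 9 8) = [0, 10, 7, 3, 4, 5, 6, 9, 1, 8, 2]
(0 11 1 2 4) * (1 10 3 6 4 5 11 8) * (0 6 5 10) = [8, 2, 10, 5, 6, 11, 4, 7, 1, 9, 3, 0] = (0 8 1 2 10 3 5 11)(4 6)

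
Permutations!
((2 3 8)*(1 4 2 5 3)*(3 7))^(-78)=(3 5)(7 8)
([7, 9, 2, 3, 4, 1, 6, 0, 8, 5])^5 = (0 7)(1 5 9)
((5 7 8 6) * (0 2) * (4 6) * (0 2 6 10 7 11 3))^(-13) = (0 5 3 6 11)(4 8 7 10)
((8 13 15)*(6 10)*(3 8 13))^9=(3 8)(6 10)(13 15)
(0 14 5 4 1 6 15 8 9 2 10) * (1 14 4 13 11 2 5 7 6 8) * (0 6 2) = (0 4 14 7 2 10 6 15 1 8 9 5 13 11) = [4, 8, 10, 3, 14, 13, 15, 2, 9, 5, 6, 0, 12, 11, 7, 1]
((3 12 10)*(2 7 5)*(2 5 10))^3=(2 3 7 12 10)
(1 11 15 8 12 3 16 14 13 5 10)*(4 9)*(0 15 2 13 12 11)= (0 15 8 11 2 13 5 10 1)(3 16 14 12)(4 9)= [15, 0, 13, 16, 9, 10, 6, 7, 11, 4, 1, 2, 3, 5, 12, 8, 14]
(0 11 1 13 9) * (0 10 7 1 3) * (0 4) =(0 11 3 4)(1 13 9 10 7) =[11, 13, 2, 4, 0, 5, 6, 1, 8, 10, 7, 3, 12, 9]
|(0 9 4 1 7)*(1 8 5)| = |(0 9 4 8 5 1 7)| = 7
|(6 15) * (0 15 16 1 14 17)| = 7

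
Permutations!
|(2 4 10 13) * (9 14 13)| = |(2 4 10 9 14 13)| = 6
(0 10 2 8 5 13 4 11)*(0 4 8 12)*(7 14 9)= [10, 1, 12, 3, 11, 13, 6, 14, 5, 7, 2, 4, 0, 8, 9]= (0 10 2 12)(4 11)(5 13 8)(7 14 9)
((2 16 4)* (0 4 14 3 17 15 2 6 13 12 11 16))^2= ((0 4 6 13 12 11 16 14 3 17 15 2))^2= (0 6 12 16 3 15)(2 4 13 11 14 17)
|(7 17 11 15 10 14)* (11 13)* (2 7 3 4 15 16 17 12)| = 60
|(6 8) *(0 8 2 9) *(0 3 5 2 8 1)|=4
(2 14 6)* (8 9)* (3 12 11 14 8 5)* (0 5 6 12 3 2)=(0 5 2 8 9 6)(11 14 12)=[5, 1, 8, 3, 4, 2, 0, 7, 9, 6, 10, 14, 11, 13, 12]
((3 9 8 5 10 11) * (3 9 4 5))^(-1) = (3 8 9 11 10 5 4)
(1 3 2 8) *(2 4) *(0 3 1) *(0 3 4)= (0 4 2 8 3)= [4, 1, 8, 0, 2, 5, 6, 7, 3]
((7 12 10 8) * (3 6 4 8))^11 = ((3 6 4 8 7 12 10))^11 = (3 7 6 12 4 10 8)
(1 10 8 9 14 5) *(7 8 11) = (1 10 11 7 8 9 14 5) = [0, 10, 2, 3, 4, 1, 6, 8, 9, 14, 11, 7, 12, 13, 5]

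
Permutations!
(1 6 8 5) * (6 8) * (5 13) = (1 8 13 5) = [0, 8, 2, 3, 4, 1, 6, 7, 13, 9, 10, 11, 12, 5]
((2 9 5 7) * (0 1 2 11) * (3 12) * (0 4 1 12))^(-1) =(0 3 12)(1 4 11 7 5 9 2)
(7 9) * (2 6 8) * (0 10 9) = (0 10 9 7)(2 6 8) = [10, 1, 6, 3, 4, 5, 8, 0, 2, 7, 9]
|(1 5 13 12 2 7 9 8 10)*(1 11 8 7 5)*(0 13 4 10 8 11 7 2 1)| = 12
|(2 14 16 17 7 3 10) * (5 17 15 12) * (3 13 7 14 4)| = 12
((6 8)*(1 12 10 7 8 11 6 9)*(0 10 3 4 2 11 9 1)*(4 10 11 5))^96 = ((0 11 6 9)(1 12 3 10 7 8)(2 5 4))^96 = (12)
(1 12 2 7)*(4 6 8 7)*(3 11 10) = (1 12 2 4 6 8 7)(3 11 10) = [0, 12, 4, 11, 6, 5, 8, 1, 7, 9, 3, 10, 2]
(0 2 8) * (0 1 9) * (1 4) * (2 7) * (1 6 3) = (0 7 2 8 4 6 3 1 9) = [7, 9, 8, 1, 6, 5, 3, 2, 4, 0]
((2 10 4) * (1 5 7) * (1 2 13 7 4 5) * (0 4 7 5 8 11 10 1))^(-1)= (0 1 2 7 5 13 4)(8 10 11)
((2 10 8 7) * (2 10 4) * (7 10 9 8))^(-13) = (2 4)(7 10 8 9)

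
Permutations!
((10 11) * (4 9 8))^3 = ((4 9 8)(10 11))^3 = (10 11)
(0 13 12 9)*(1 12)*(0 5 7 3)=(0 13 1 12 9 5 7 3)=[13, 12, 2, 0, 4, 7, 6, 3, 8, 5, 10, 11, 9, 1]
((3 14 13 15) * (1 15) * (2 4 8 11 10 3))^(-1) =(1 13 14 3 10 11 8 4 2 15)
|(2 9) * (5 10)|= |(2 9)(5 10)|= 2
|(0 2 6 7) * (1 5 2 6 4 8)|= 15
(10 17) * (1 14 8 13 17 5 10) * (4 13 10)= [0, 14, 2, 3, 13, 4, 6, 7, 10, 9, 5, 11, 12, 17, 8, 15, 16, 1]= (1 14 8 10 5 4 13 17)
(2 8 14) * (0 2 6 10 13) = (0 2 8 14 6 10 13) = [2, 1, 8, 3, 4, 5, 10, 7, 14, 9, 13, 11, 12, 0, 6]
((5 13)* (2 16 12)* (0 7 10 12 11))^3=((0 7 10 12 2 16 11)(5 13))^3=(0 12 11 10 16 7 2)(5 13)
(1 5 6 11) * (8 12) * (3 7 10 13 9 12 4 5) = (1 3 7 10 13 9 12 8 4 5 6 11) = [0, 3, 2, 7, 5, 6, 11, 10, 4, 12, 13, 1, 8, 9]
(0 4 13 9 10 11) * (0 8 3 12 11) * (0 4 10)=[10, 1, 2, 12, 13, 5, 6, 7, 3, 0, 4, 8, 11, 9]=(0 10 4 13 9)(3 12 11 8)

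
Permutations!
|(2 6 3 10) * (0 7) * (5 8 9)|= 12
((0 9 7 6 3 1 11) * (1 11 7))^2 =(0 1 6 11 9 7 3)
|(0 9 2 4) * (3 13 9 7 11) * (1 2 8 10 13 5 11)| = |(0 7 1 2 4)(3 5 11)(8 10 13 9)| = 60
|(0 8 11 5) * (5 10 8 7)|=3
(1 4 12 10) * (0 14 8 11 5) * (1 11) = (0 14 8 1 4 12 10 11 5) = [14, 4, 2, 3, 12, 0, 6, 7, 1, 9, 11, 5, 10, 13, 8]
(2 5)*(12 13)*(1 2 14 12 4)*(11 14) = [0, 2, 5, 3, 1, 11, 6, 7, 8, 9, 10, 14, 13, 4, 12] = (1 2 5 11 14 12 13 4)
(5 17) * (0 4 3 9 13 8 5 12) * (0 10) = (0 4 3 9 13 8 5 17 12 10) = [4, 1, 2, 9, 3, 17, 6, 7, 5, 13, 0, 11, 10, 8, 14, 15, 16, 12]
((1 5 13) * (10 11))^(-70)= ((1 5 13)(10 11))^(-70)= (1 13 5)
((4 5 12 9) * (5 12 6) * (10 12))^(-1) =(4 9 12 10)(5 6)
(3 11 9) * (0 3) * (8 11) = (0 3 8 11 9) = [3, 1, 2, 8, 4, 5, 6, 7, 11, 0, 10, 9]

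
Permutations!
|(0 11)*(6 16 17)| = 6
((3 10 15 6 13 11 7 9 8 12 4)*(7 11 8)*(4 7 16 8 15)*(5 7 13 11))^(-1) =((3 10 4)(5 7 9 16 8 12 13 15 6 11))^(-1) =(3 4 10)(5 11 6 15 13 12 8 16 9 7)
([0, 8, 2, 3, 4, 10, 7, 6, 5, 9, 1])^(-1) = (1 10 5 8)(6 7)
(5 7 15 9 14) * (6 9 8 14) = (5 7 15 8 14)(6 9) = [0, 1, 2, 3, 4, 7, 9, 15, 14, 6, 10, 11, 12, 13, 5, 8]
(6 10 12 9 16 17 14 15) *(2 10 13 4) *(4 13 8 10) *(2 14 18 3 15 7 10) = (2 4 14 7 10 12 9 16 17 18 3 15 6 8) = [0, 1, 4, 15, 14, 5, 8, 10, 2, 16, 12, 11, 9, 13, 7, 6, 17, 18, 3]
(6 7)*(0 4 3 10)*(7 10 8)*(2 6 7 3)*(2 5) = [4, 1, 6, 8, 5, 2, 10, 7, 3, 9, 0] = (0 4 5 2 6 10)(3 8)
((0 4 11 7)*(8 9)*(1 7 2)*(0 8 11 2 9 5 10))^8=((0 4 2 1 7 8 5 10)(9 11))^8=(11)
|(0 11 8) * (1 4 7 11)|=|(0 1 4 7 11 8)|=6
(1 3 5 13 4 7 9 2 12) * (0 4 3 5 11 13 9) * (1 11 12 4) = (0 1 5 9 2 4 7)(3 12 11 13) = [1, 5, 4, 12, 7, 9, 6, 0, 8, 2, 10, 13, 11, 3]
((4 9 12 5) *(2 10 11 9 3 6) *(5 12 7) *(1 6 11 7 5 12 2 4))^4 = ((1 6 4 3 11 9 5)(2 10 7 12))^4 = (12)(1 11 6 9 4 5 3)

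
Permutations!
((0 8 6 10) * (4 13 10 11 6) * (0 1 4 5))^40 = (13)(0 8 5)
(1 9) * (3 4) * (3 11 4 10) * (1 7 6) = [0, 9, 2, 10, 11, 5, 1, 6, 8, 7, 3, 4] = (1 9 7 6)(3 10)(4 11)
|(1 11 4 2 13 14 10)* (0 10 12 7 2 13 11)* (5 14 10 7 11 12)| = 18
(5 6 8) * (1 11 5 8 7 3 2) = [0, 11, 1, 2, 4, 6, 7, 3, 8, 9, 10, 5] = (1 11 5 6 7 3 2)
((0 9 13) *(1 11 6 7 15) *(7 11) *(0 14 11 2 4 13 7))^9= (0 1 15 7 9)(2 14)(4 11)(6 13)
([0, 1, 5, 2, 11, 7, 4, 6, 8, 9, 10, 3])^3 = [0, 1, 6, 7, 2, 4, 3, 11, 8, 9, 10, 5]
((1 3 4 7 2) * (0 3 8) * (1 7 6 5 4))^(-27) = ((0 3 1 8)(2 7)(4 6 5))^(-27) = (0 3 1 8)(2 7)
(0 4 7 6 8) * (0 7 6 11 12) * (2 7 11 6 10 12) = (0 4 10 12)(2 7 6 8 11) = [4, 1, 7, 3, 10, 5, 8, 6, 11, 9, 12, 2, 0]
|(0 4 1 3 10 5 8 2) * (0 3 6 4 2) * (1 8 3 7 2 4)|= 6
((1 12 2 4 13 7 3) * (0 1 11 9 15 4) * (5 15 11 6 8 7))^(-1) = (0 2 12 1)(3 7 8 6)(4 15 5 13)(9 11)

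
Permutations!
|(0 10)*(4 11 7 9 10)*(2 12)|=6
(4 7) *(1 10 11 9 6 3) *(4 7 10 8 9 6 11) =(1 8 9 11 6 3)(4 10) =[0, 8, 2, 1, 10, 5, 3, 7, 9, 11, 4, 6]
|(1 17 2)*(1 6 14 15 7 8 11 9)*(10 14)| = 11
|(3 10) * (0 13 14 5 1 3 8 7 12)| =|(0 13 14 5 1 3 10 8 7 12)| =10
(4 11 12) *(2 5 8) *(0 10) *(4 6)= [10, 1, 5, 3, 11, 8, 4, 7, 2, 9, 0, 12, 6]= (0 10)(2 5 8)(4 11 12 6)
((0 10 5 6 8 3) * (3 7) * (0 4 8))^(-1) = ((0 10 5 6)(3 4 8 7))^(-1) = (0 6 5 10)(3 7 8 4)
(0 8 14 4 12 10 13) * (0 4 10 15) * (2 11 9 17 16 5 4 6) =(0 8 14 10 13 6 2 11 9 17 16 5 4 12 15) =[8, 1, 11, 3, 12, 4, 2, 7, 14, 17, 13, 9, 15, 6, 10, 0, 5, 16]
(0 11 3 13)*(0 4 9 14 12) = (0 11 3 13 4 9 14 12) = [11, 1, 2, 13, 9, 5, 6, 7, 8, 14, 10, 3, 0, 4, 12]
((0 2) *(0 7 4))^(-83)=(0 2 7 4)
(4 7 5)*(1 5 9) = (1 5 4 7 9) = [0, 5, 2, 3, 7, 4, 6, 9, 8, 1]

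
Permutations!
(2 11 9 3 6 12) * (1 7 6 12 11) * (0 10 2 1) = (0 10 2)(1 7 6 11 9 3 12) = [10, 7, 0, 12, 4, 5, 11, 6, 8, 3, 2, 9, 1]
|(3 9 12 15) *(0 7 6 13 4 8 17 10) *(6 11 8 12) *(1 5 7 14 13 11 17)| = 16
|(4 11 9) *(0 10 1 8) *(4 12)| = 4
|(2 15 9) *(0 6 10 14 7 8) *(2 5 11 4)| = 6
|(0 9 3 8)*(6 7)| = |(0 9 3 8)(6 7)| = 4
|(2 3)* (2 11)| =|(2 3 11)| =3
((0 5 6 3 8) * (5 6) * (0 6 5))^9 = (8)(0 5)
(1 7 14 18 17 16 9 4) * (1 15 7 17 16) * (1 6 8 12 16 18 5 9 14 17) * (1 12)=(18)(1 12 16 14 5 9 4 15 7 17 6 8)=[0, 12, 2, 3, 15, 9, 8, 17, 1, 4, 10, 11, 16, 13, 5, 7, 14, 6, 18]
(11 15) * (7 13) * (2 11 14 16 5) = (2 11 15 14 16 5)(7 13) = [0, 1, 11, 3, 4, 2, 6, 13, 8, 9, 10, 15, 12, 7, 16, 14, 5]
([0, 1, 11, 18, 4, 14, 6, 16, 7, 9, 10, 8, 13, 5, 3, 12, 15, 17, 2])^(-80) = [0, 1, 16, 8, 4, 2, 6, 13, 12, 9, 10, 15, 3, 18, 11, 14, 5, 17, 7]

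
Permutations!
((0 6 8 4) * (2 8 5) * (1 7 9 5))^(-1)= (0 4 8 2 5 9 7 1 6)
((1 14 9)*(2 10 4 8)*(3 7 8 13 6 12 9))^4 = (1 8 13)(2 6 14)(3 10 12)(4 9 7)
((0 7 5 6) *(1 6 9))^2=(0 5 1)(6 7 9)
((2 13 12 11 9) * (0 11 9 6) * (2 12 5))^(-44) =(0 11 6)(2 13 5)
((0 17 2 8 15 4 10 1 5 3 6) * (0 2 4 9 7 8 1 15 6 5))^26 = (0 15 6 17 9 2 4 7 1 10 8)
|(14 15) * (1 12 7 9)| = |(1 12 7 9)(14 15)| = 4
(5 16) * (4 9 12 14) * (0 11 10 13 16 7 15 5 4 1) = (0 11 10 13 16 4 9 12 14 1)(5 7 15) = [11, 0, 2, 3, 9, 7, 6, 15, 8, 12, 13, 10, 14, 16, 1, 5, 4]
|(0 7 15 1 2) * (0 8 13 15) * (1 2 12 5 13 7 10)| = 10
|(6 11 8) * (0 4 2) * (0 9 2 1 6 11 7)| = 10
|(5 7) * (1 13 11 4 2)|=|(1 13 11 4 2)(5 7)|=10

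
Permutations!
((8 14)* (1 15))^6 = (15)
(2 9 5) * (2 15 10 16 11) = [0, 1, 9, 3, 4, 15, 6, 7, 8, 5, 16, 2, 12, 13, 14, 10, 11] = (2 9 5 15 10 16 11)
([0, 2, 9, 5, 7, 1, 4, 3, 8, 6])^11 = [0, 6, 4, 2, 5, 9, 3, 1, 8, 7]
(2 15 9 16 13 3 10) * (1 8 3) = (1 8 3 10 2 15 9 16 13) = [0, 8, 15, 10, 4, 5, 6, 7, 3, 16, 2, 11, 12, 1, 14, 9, 13]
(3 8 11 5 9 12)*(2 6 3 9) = (2 6 3 8 11 5)(9 12) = [0, 1, 6, 8, 4, 2, 3, 7, 11, 12, 10, 5, 9]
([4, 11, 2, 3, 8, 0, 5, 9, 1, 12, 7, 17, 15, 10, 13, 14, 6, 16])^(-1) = [5, 8, 2, 3, 0, 6, 16, 10, 4, 7, 13, 1, 9, 14, 15, 12, 17, 11]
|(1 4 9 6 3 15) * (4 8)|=|(1 8 4 9 6 3 15)|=7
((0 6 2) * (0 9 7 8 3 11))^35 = ((0 6 2 9 7 8 3 11))^35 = (0 9 3 6 7 11 2 8)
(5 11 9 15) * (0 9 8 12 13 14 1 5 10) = (0 9 15 10)(1 5 11 8 12 13 14) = [9, 5, 2, 3, 4, 11, 6, 7, 12, 15, 0, 8, 13, 14, 1, 10]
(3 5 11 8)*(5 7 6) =(3 7 6 5 11 8) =[0, 1, 2, 7, 4, 11, 5, 6, 3, 9, 10, 8]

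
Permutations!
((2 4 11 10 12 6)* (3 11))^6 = ((2 4 3 11 10 12 6))^6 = (2 6 12 10 11 3 4)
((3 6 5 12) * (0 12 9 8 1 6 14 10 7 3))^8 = (14)(1 9 6 8 5)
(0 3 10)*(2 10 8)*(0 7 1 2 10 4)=(0 3 8 10 7 1 2 4)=[3, 2, 4, 8, 0, 5, 6, 1, 10, 9, 7]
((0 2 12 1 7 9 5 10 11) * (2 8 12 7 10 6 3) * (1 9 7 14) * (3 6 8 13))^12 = (0 14)(1 13)(2 11)(3 10)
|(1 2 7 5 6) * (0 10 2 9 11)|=|(0 10 2 7 5 6 1 9 11)|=9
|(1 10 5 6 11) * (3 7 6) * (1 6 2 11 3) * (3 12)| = |(1 10 5)(2 11 6 12 3 7)| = 6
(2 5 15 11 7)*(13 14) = (2 5 15 11 7)(13 14) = [0, 1, 5, 3, 4, 15, 6, 2, 8, 9, 10, 7, 12, 14, 13, 11]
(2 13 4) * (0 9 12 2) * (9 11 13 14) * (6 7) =(0 11 13 4)(2 14 9 12)(6 7) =[11, 1, 14, 3, 0, 5, 7, 6, 8, 12, 10, 13, 2, 4, 9]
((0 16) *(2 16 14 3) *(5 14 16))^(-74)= ((0 16)(2 5 14 3))^(-74)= (16)(2 14)(3 5)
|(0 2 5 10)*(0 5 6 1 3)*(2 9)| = |(0 9 2 6 1 3)(5 10)| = 6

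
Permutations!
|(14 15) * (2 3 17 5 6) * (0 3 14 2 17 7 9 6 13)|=24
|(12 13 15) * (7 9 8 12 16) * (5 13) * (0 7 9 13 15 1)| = |(0 7 13 1)(5 15 16 9 8 12)| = 12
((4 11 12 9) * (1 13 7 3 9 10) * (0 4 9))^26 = (0 3 7 13 1 10 12 11 4)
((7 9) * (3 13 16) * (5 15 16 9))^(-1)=((3 13 9 7 5 15 16))^(-1)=(3 16 15 5 7 9 13)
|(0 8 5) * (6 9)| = 6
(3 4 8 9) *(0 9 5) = (0 9 3 4 8 5) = [9, 1, 2, 4, 8, 0, 6, 7, 5, 3]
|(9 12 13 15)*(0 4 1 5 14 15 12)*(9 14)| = 10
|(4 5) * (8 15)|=2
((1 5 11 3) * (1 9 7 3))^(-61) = (1 11 5)(3 7 9)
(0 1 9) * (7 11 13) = (0 1 9)(7 11 13) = [1, 9, 2, 3, 4, 5, 6, 11, 8, 0, 10, 13, 12, 7]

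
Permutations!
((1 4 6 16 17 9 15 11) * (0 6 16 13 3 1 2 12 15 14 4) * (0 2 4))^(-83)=((0 6 13 3 1 2 12 15 11 4 16 17 9 14))^(-83)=(0 6 13 3 1 2 12 15 11 4 16 17 9 14)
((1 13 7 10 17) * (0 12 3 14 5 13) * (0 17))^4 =(17)(0 5)(3 7)(10 14)(12 13)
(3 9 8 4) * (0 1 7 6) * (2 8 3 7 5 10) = (0 1 5 10 2 8 4 7 6)(3 9) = [1, 5, 8, 9, 7, 10, 0, 6, 4, 3, 2]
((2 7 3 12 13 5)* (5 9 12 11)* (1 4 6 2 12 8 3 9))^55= (1 3 6 5 7 13 8 4 11 2 12 9)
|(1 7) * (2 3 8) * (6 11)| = 6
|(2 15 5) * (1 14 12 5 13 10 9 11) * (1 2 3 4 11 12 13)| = 12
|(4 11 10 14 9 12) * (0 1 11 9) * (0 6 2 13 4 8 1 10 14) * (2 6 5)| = |(0 10)(1 11 14 5 2 13 4 9 12 8)| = 10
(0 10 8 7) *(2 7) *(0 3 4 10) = (2 7 3 4 10 8) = [0, 1, 7, 4, 10, 5, 6, 3, 2, 9, 8]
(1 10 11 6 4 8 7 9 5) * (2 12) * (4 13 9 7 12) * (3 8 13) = (1 10 11 6 3 8 12 2 4 13 9 5) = [0, 10, 4, 8, 13, 1, 3, 7, 12, 5, 11, 6, 2, 9]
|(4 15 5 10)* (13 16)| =|(4 15 5 10)(13 16)| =4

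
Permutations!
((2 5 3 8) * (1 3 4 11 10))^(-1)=((1 3 8 2 5 4 11 10))^(-1)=(1 10 11 4 5 2 8 3)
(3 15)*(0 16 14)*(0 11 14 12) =(0 16 12)(3 15)(11 14) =[16, 1, 2, 15, 4, 5, 6, 7, 8, 9, 10, 14, 0, 13, 11, 3, 12]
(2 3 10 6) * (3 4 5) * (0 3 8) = [3, 1, 4, 10, 5, 8, 2, 7, 0, 9, 6] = (0 3 10 6 2 4 5 8)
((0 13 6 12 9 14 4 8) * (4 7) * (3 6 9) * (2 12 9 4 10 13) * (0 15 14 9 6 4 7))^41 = (0 2 12 3 4 8 15 14)(7 13 10)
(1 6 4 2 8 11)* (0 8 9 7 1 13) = (0 8 11 13)(1 6 4 2 9 7) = [8, 6, 9, 3, 2, 5, 4, 1, 11, 7, 10, 13, 12, 0]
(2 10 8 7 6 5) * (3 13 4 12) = (2 10 8 7 6 5)(3 13 4 12) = [0, 1, 10, 13, 12, 2, 5, 6, 7, 9, 8, 11, 3, 4]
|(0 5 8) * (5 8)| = |(0 8)| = 2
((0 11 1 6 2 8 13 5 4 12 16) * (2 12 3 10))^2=(0 1 12)(2 13 4 10 8 5 3)(6 16 11)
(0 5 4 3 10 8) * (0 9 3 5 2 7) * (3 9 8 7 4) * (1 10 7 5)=(0 2 4 1 10 5 3 7)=[2, 10, 4, 7, 1, 3, 6, 0, 8, 9, 5]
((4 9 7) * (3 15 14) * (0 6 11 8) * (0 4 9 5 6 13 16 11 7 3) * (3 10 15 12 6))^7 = (0 3 14 5 15 4 10 8 9 11 7 16 6 13 12)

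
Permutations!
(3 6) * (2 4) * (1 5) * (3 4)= [0, 5, 3, 6, 2, 1, 4]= (1 5)(2 3 6 4)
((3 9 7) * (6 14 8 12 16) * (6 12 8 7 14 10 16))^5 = (3 9 14 7)(6 10 16 12)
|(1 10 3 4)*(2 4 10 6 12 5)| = 6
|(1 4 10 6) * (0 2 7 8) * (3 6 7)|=|(0 2 3 6 1 4 10 7 8)|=9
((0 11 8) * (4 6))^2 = ((0 11 8)(4 6))^2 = (0 8 11)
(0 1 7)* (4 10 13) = [1, 7, 2, 3, 10, 5, 6, 0, 8, 9, 13, 11, 12, 4] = (0 1 7)(4 10 13)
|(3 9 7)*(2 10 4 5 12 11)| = |(2 10 4 5 12 11)(3 9 7)| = 6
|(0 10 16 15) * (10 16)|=|(0 16 15)|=3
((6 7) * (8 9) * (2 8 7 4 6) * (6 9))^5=((2 8 6 4 9 7))^5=(2 7 9 4 6 8)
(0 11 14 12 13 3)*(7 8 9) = [11, 1, 2, 0, 4, 5, 6, 8, 9, 7, 10, 14, 13, 3, 12] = (0 11 14 12 13 3)(7 8 9)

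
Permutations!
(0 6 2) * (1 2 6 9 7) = (0 9 7 1 2) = [9, 2, 0, 3, 4, 5, 6, 1, 8, 7]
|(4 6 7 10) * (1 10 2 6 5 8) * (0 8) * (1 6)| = 9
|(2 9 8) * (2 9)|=2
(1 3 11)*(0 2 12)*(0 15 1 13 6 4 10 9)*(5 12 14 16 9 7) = (0 2 14 16 9)(1 3 11 13 6 4 10 7 5 12 15) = [2, 3, 14, 11, 10, 12, 4, 5, 8, 0, 7, 13, 15, 6, 16, 1, 9]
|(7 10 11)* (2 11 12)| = |(2 11 7 10 12)| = 5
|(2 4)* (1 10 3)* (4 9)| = 3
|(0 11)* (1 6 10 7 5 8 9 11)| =|(0 1 6 10 7 5 8 9 11)| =9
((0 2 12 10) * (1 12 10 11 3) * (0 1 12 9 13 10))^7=(0 2)(1 10 13 9)(3 12 11)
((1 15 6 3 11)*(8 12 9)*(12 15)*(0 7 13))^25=((0 7 13)(1 12 9 8 15 6 3 11))^25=(0 7 13)(1 12 9 8 15 6 3 11)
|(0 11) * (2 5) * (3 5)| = |(0 11)(2 3 5)| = 6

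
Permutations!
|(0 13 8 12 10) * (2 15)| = |(0 13 8 12 10)(2 15)| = 10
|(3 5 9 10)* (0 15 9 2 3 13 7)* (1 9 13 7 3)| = |(0 15 13 3 5 2 1 9 10 7)| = 10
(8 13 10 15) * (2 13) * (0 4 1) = (0 4 1)(2 13 10 15 8) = [4, 0, 13, 3, 1, 5, 6, 7, 2, 9, 15, 11, 12, 10, 14, 8]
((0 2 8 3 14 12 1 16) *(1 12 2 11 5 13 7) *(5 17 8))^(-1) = (0 16 1 7 13 5 2 14 3 8 17 11)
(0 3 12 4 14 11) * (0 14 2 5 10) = [3, 1, 5, 12, 2, 10, 6, 7, 8, 9, 0, 14, 4, 13, 11] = (0 3 12 4 2 5 10)(11 14)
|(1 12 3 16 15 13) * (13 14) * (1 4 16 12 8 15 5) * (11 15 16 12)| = |(1 8 16 5)(3 11 15 14 13 4 12)| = 28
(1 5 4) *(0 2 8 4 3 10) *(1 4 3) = (0 2 8 3 10)(1 5) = [2, 5, 8, 10, 4, 1, 6, 7, 3, 9, 0]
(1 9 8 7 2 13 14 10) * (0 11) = (0 11)(1 9 8 7 2 13 14 10) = [11, 9, 13, 3, 4, 5, 6, 2, 7, 8, 1, 0, 12, 14, 10]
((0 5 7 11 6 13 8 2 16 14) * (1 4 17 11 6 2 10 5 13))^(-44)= (0 16 11 4 6 5 8)(1 7 10 13 14 2 17)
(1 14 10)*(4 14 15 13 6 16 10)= (1 15 13 6 16 10)(4 14)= [0, 15, 2, 3, 14, 5, 16, 7, 8, 9, 1, 11, 12, 6, 4, 13, 10]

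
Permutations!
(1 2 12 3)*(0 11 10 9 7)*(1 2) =[11, 1, 12, 2, 4, 5, 6, 0, 8, 7, 9, 10, 3] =(0 11 10 9 7)(2 12 3)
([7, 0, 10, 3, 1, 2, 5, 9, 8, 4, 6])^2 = [9, 7, 6, 3, 0, 10, 2, 4, 8, 1, 5]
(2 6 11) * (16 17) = (2 6 11)(16 17) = [0, 1, 6, 3, 4, 5, 11, 7, 8, 9, 10, 2, 12, 13, 14, 15, 17, 16]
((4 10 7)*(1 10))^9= ((1 10 7 4))^9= (1 10 7 4)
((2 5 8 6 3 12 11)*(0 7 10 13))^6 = (0 10)(2 11 12 3 6 8 5)(7 13)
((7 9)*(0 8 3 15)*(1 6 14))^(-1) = ((0 8 3 15)(1 6 14)(7 9))^(-1) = (0 15 3 8)(1 14 6)(7 9)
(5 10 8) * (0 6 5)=(0 6 5 10 8)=[6, 1, 2, 3, 4, 10, 5, 7, 0, 9, 8]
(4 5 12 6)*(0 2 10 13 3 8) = [2, 1, 10, 8, 5, 12, 4, 7, 0, 9, 13, 11, 6, 3] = (0 2 10 13 3 8)(4 5 12 6)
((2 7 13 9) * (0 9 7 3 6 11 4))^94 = (13)(0 3 4 2 11 9 6)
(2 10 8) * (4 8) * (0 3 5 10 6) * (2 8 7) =[3, 1, 6, 5, 7, 10, 0, 2, 8, 9, 4] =(0 3 5 10 4 7 2 6)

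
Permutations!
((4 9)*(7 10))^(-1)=(4 9)(7 10)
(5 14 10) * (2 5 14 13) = (2 5 13)(10 14) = [0, 1, 5, 3, 4, 13, 6, 7, 8, 9, 14, 11, 12, 2, 10]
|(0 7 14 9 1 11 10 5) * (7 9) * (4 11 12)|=8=|(0 9 1 12 4 11 10 5)(7 14)|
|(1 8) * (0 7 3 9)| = |(0 7 3 9)(1 8)| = 4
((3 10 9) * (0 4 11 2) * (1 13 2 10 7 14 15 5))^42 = (0 10 7 5 2 11 3 15 13 4 9 14 1)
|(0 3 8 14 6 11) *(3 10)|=7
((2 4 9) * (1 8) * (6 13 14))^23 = (1 8)(2 9 4)(6 14 13)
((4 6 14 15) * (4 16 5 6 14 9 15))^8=(5 15 6 16 9)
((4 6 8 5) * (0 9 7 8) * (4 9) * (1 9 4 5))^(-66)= ((0 5 4 6)(1 9 7 8))^(-66)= (0 4)(1 7)(5 6)(8 9)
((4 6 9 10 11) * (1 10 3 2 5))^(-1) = ((1 10 11 4 6 9 3 2 5))^(-1) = (1 5 2 3 9 6 4 11 10)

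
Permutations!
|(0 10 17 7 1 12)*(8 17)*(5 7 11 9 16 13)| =12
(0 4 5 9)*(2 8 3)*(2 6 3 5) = [4, 1, 8, 6, 2, 9, 3, 7, 5, 0] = (0 4 2 8 5 9)(3 6)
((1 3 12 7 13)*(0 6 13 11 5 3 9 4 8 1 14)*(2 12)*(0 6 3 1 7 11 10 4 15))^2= ((0 3 2 12 11 5 1 9 15)(4 8 7 10)(6 13 14))^2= (0 2 11 1 15 3 12 5 9)(4 7)(6 14 13)(8 10)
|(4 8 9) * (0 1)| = |(0 1)(4 8 9)| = 6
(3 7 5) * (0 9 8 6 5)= (0 9 8 6 5 3 7)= [9, 1, 2, 7, 4, 3, 5, 0, 6, 8]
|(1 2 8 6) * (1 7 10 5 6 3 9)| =20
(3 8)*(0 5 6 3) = (0 5 6 3 8) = [5, 1, 2, 8, 4, 6, 3, 7, 0]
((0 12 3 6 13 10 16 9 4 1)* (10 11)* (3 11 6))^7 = ((0 12 11 10 16 9 4 1)(6 13))^7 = (0 1 4 9 16 10 11 12)(6 13)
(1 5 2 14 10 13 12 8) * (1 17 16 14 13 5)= (2 13 12 8 17 16 14 10 5)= [0, 1, 13, 3, 4, 2, 6, 7, 17, 9, 5, 11, 8, 12, 10, 15, 14, 16]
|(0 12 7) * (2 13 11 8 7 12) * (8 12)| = 7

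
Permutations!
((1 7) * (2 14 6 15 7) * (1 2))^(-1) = (2 7 15 6 14)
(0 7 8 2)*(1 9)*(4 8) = (0 7 4 8 2)(1 9) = [7, 9, 0, 3, 8, 5, 6, 4, 2, 1]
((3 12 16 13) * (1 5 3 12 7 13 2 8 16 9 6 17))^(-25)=((1 5 3 7 13 12 9 6 17)(2 8 16))^(-25)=(1 3 13 9 17 5 7 12 6)(2 16 8)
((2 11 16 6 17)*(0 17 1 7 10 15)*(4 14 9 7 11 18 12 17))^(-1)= (0 15 10 7 9 14 4)(1 6 16 11)(2 17 12 18)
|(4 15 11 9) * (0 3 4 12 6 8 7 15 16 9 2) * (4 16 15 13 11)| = 22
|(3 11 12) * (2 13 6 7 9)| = |(2 13 6 7 9)(3 11 12)| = 15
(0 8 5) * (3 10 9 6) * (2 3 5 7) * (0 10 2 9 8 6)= (0 6 5 10 8 7 9)(2 3)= [6, 1, 3, 2, 4, 10, 5, 9, 7, 0, 8]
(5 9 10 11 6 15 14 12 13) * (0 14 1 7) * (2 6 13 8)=(0 14 12 8 2 6 15 1 7)(5 9 10 11 13)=[14, 7, 6, 3, 4, 9, 15, 0, 2, 10, 11, 13, 8, 5, 12, 1]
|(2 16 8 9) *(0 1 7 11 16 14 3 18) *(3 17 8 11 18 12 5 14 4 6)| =|(0 1 7 18)(2 4 6 3 12 5 14 17 8 9)(11 16)| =20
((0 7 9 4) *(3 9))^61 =(0 7 3 9 4)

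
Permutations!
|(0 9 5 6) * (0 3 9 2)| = |(0 2)(3 9 5 6)| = 4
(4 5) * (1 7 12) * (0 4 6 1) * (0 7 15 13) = (0 4 5 6 1 15 13)(7 12) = [4, 15, 2, 3, 5, 6, 1, 12, 8, 9, 10, 11, 7, 0, 14, 13]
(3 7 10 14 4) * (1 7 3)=(1 7 10 14 4)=[0, 7, 2, 3, 1, 5, 6, 10, 8, 9, 14, 11, 12, 13, 4]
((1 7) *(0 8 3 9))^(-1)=(0 9 3 8)(1 7)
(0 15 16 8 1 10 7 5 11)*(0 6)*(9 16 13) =(0 15 13 9 16 8 1 10 7 5 11 6) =[15, 10, 2, 3, 4, 11, 0, 5, 1, 16, 7, 6, 12, 9, 14, 13, 8]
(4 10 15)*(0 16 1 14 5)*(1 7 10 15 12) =(0 16 7 10 12 1 14 5)(4 15) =[16, 14, 2, 3, 15, 0, 6, 10, 8, 9, 12, 11, 1, 13, 5, 4, 7]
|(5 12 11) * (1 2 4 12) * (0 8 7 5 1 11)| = |(0 8 7 5 11 1 2 4 12)| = 9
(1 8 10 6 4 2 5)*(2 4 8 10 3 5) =(1 10 6 8 3 5) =[0, 10, 2, 5, 4, 1, 8, 7, 3, 9, 6]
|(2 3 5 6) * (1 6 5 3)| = 3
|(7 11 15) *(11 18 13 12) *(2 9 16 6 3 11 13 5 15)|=12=|(2 9 16 6 3 11)(5 15 7 18)(12 13)|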